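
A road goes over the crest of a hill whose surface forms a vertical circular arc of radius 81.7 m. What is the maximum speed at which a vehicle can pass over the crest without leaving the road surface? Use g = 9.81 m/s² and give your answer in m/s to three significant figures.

At the crest the centre of the circle is below the vehicle, so the net downward (centripetal) force is mg − N = mv²/r.
The vehicle leaves the road when N → 0, giving v_max = √(g r) = √(9.81 × 81.7) = 28.31 m/s.

28.3 m/s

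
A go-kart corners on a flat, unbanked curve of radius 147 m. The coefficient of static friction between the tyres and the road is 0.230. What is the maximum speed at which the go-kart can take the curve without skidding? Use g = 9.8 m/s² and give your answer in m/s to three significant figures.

18.2 m/s

On a flat curve, static friction is the only horizontal force, so it must supply the full centripetal force: μ_s m g = m v²/r.
Mass cancels: v_max = √(μ_s g r) = √(0.230 × 9.8 × 147) = √331.3 = 18.20 m/s.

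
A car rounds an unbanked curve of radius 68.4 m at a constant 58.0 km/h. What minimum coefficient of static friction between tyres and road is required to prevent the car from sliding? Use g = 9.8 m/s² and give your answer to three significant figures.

v = 58.0/3.6 = 16.11 m/s.
Friction provides the centripetal force: μ_s m g = m v²/r, so μ_s = v²/(g r) = (16.11)²/(9.8 × 68.4) = 259.6/670.3 = 0.3872.

0.387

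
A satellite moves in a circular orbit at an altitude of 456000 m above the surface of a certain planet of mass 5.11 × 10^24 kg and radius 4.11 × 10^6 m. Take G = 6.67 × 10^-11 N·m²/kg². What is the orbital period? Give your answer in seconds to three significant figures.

r = R + h = 4.11 × 10^6 + 456000 = 4.566 × 10^6 m. Gravity provides the centripetal force: G M m / r² = m v² / r ⇒ v = √(GM/r) = 8640 m/s.
T = 2πr/v = 2π × 4.566 × 10^6 / 8640 = 3321 s.

3320 s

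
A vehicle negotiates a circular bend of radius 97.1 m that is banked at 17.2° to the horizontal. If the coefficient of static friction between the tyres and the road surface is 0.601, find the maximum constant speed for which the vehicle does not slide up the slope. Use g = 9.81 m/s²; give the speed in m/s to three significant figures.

At the maximum speed, friction acts down the slope at its limiting value f = μN. Radially (horizontal, toward centre): N sinθ + μN cosθ = mv²/r. Vertically: N cosθ − μN sinθ = mg.
Dividing: v² = r g (sinθ + μcosθ)/(cosθ − μsinθ).
sinθ + μcosθ = 0.2957 + 0.601×0.9553 = 0.8698; cosθ − μsinθ = 0.9553 − 0.601×0.2957 = 0.7776.
v² = 97.1 × 9.81 × 0.8698/0.7776 = 1066 m²/s², so v = 32.64 m/s.

32.6 m/s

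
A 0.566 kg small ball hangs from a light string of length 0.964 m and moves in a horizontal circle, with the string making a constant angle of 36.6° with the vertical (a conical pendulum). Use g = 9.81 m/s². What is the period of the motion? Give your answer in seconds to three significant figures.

r = L sinθ = 0.5748 m. From T sinθ = mω²r and T cosθ = mg: tanθ = ω²r/g, so ω² = g tanθ / r = g/(L cosθ).
ω = √(g/(L cosθ)) = √(9.81/(0.964 × 0.8028)) = √12.68 = 3.560 rad/s.
Period = 2π/ω = 1.765 s.

1.76 s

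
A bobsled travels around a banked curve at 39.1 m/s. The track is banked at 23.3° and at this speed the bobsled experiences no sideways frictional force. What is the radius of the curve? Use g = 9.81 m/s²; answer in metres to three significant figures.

Frictionless banking: tanθ = v²/(rg), so r = v²/(g tanθ).
r = (39.1)²/(9.81 × tan 23.3°) = 1529/(9.81 × 0.4307) = 1529/4.225 = 361.9 m.

362 m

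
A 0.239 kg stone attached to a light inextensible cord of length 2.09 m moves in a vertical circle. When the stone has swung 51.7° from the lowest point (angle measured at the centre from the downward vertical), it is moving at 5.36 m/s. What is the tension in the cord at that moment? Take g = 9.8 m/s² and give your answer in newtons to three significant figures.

Take the radial direction toward the centre of the circle as positive. The component of the weight along the string toward the centre is −mg cos φ (φ measured from the bottom), so Newton's second law along the string gives T − mg cos φ = m v²/r.
cos 51.7° = 0.6198, so T = m(v²/r + g cos φ) = 0.239 × ((5.36)²/2.09 + 9.8 × 0.6198) = 0.239 × (13.75 + (6.074)) = 0.239 × 19.82 = 4.737 N.

4.74 N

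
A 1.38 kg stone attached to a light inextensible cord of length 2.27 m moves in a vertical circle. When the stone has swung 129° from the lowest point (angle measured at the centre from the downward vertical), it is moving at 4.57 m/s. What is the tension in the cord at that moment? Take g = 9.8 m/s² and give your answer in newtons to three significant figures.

4.19 N

Take the radial direction toward the centre of the circle as positive. The component of the weight along the string toward the centre is −mg cos φ (φ measured from the bottom), so Newton's second law along the string gives T − mg cos φ = m v²/r.
cos 129° = -0.6293, so T = m(v²/r + g cos φ) = 1.38 × ((4.57)²/2.27 + 9.8 × -0.6293) = 1.38 × (9.200 + (-6.167)) = 1.38 × 3.033 = 4.186 N.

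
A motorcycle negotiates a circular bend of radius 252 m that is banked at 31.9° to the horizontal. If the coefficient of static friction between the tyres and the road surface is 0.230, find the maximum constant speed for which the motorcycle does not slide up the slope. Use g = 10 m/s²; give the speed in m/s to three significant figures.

At the maximum speed, friction acts down the slope at its limiting value f = μN. Radially (horizontal, toward centre): N sinθ + μN cosθ = mv²/r. Vertically: N cosθ − μN sinθ = mg.
Dividing: v² = r g (sinθ + μcosθ)/(cosθ − μsinθ).
sinθ + μcosθ = 0.5284 + 0.230×0.8490 = 0.7237; cosθ − μsinθ = 0.8490 − 0.230×0.5284 = 0.7274.
v² = 252 × 10.0 × 0.7237/0.7274 = 2507 m²/s², so v = 50.07 m/s.

50.1 m/s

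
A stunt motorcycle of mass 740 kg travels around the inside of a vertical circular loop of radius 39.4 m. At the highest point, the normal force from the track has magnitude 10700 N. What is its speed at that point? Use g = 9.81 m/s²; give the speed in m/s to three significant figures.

30.9 m/s

At the top, N + mg = mv²/r, so v = √(r(N/m + g)) = √(39.4 × (10700/740 + 9.81)) = √(39.4 × 24.27) = √956.2 = 30.92 m/s.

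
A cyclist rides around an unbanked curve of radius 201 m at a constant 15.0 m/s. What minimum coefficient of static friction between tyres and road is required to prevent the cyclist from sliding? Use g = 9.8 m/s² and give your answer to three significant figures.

Friction provides the centripetal force: μ_s m g = m v²/r, so μ_s = v²/(g r) = (15.00)²/(9.8 × 201) = 225.0/1970 = 0.1142.

0.114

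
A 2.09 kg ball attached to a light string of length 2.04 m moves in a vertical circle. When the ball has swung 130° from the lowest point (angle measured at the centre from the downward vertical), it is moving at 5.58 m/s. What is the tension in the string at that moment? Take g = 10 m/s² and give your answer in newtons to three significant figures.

18.5 N

Take the radial direction toward the centre of the circle as positive. The component of the weight along the string toward the centre is −mg cos φ (φ measured from the bottom), so Newton's second law along the string gives T − mg cos φ = m v²/r.
cos 130° = -0.6428, so T = m(v²/r + g cos φ) = 2.09 × ((5.58)²/2.04 + 10.0 × -0.6428) = 2.09 × (15.26 + (-6.428)) = 2.09 × 8.835 = 18.47 N.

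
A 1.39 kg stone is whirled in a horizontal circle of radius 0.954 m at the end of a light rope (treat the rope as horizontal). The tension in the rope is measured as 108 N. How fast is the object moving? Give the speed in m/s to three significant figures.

8.61 m/s

T = m v²/r ⇒ v = √(T r / m) = √(108 × 0.954 / 1.39) = √74.12 = 8.610 m/s.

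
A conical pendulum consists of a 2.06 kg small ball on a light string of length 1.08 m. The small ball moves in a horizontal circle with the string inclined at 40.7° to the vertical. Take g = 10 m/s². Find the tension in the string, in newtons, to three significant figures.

Vertically the bob has no acceleration, so T cosθ = mg.
T = mg/cosθ = 2.06 × 10.0 / cos 40.7° = 20.60/0.7581 = 27.17 N.

27.2 N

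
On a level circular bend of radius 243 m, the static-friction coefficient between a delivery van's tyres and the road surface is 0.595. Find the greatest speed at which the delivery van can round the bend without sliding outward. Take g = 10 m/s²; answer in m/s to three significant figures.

38.0 m/s

Friction provides the centripetal force on a flat curve. At maximum speed it is at its limiting value: μ_s m g = m v²/r.
Mass cancels: v_max = √(μ_s g r) = √(0.595 × 10.0 × 243) = √1446 = 38.02 m/s.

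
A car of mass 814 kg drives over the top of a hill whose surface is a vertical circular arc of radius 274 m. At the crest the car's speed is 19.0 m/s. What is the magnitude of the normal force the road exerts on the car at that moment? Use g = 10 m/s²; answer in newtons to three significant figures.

7070 N

At the crest the centripetal acceleration points downward (toward the centre of the arc), so mg − N = mv²/r.
N = m(g − v²/r) = 814 × (10.0 − (19.0)²/274) = 814 × (10.0 − 1.318) = 814 × 8.682 = 7068 N.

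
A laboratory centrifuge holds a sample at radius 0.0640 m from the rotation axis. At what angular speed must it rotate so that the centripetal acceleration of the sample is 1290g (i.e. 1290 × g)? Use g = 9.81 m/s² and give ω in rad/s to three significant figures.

445 rad/s

Centripetal acceleration a_c = ω²r. Setting ω²r = 1290g:
ω = √(1290g / r) = √(1290 × 9.81 / 0.0640) = √197700 = 444.7 rad/s.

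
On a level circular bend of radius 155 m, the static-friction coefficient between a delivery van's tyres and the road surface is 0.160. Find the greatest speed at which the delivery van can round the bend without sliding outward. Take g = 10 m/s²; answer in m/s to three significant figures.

15.7 m/s

Friction provides the centripetal force on a flat curve. At maximum speed it is at its limiting value: μ_s m g = m v²/r.
Mass cancels: v_max = √(μ_s g r) = √(0.160 × 10.0 × 155) = √248.0 = 15.75 m/s.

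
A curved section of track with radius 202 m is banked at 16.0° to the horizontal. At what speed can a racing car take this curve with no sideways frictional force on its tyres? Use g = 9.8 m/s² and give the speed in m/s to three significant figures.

23.8 m/s

On a frictionless banked curve, N sinθ = mv²/r and N cosθ = mg, so tanθ = v²/(rg).
v = √(r g tanθ) = √(202 × 9.8 × tan 16.0°) = √(202 × 9.8 × 0.2867) = √567.6 = 23.83 m/s.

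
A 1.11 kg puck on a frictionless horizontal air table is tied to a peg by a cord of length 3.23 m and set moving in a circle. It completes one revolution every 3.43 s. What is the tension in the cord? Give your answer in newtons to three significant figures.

12.0 N

v = 2πr/T = 2π × 3.23/3.43 = 5.917 m/s.
The tension is the only horizontal force, so it supplies the full centripetal force: T = m v²/r = 1.11 × (5.917)²/3.23 = 1.11 × 35.01/3.23 = 12.03 N.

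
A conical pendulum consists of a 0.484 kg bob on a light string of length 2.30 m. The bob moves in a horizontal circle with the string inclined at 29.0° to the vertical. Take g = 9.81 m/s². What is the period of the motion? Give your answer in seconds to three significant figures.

2.85 s

r = L sinθ = 1.115 m. From T sinθ = mω²r and T cosθ = mg: tanθ = ω²r/g, so ω² = g tanθ / r = g/(L cosθ).
ω = √(g/(L cosθ)) = √(9.81/(2.30 × 0.8746)) = √4.877 = 2.208 rad/s.
Period = 2π/ω = 2.845 s.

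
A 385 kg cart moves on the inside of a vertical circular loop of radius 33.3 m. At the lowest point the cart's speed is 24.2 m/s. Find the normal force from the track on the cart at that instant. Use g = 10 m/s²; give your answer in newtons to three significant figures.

At the lowest point, N points up (toward the centre) and the weight mg points down (away from the centre), so the net inward force is N − mg = mv²/r.
N = m(v²/r + g) = 385 × ((24.2)²/33.3 + 10.0) = 385 × (17.59 + 10.0) = 385 × 27.59 = 10620 N.

10600 N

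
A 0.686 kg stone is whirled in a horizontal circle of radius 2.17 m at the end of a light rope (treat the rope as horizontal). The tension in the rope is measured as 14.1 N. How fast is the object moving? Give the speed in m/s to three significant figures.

T = m v²/r ⇒ v = √(T r / m) = √(14.1 × 2.17 / 0.686) = √44.60 = 6.678 m/s.

6.68 m/s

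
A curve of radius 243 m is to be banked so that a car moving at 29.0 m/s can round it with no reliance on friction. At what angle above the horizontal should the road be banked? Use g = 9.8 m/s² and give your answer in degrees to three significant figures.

With no friction, the horizontal component of the normal force provides the centripetal force: N sinθ = mv²/r, while N cosθ = mg vertically.
Dividing: tanθ = v²/(r g) = (29.0)²/(243 × 9.8) = 841.0/2381 = 0.3532.
θ = arctan(0.3532) = 19.45°.

19.5°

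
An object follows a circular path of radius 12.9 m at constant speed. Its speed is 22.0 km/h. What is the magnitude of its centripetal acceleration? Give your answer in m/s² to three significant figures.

v = 22.0 km/h = 22.0/3.6 = 6.111 m/s.
a_c = v²/r = (6.111)²/12.9 = 37.35/12.9 = 2.895 m/s².

2.90 m/s²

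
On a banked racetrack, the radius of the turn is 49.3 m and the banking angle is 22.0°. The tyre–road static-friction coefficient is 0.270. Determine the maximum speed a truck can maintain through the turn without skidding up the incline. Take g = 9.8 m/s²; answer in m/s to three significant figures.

19.1 m/s

At the maximum speed, friction acts down the slope at its limiting value f = μN. Radially (horizontal, toward centre): N sinθ + μN cosθ = mv²/r. Vertically: N cosθ − μN sinθ = mg.
Dividing: v² = r g (sinθ + μcosθ)/(cosθ − μsinθ).
sinθ + μcosθ = 0.3746 + 0.270×0.9272 = 0.6249; cosθ − μsinθ = 0.9272 − 0.270×0.3746 = 0.8260.
v² = 49.3 × 9.8 × 0.6249/0.8260 = 365.5 m²/s², so v = 19.12 m/s.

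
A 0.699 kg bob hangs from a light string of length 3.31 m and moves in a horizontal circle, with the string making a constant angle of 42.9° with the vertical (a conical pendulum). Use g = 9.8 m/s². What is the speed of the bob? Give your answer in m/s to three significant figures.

4.53 m/s

The radius of the circle is r = L sinθ = 3.31 × sin 42.9° = 2.253 m.
Horizontally T sinθ = mv²/r and vertically T cosθ = mg, so tanθ = v²/(rg).
v = √(r g tanθ) = √(2.253 × 9.8 × 0.9293) = √20.52 = 4.530 m/s.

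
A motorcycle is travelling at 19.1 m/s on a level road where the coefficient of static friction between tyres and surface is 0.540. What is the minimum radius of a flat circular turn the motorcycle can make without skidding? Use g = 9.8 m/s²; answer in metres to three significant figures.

68.9 m

At the limit, μ_s m g = m v²/r, so r_min = v²/(μ_s g) = (19.1)²/(0.540 × 9.8) = 364.8/5.292 = 68.94 m.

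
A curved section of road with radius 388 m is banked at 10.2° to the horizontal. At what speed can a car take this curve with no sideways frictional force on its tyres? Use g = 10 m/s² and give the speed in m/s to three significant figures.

26.4 m/s

On a frictionless banked curve, N sinθ = mv²/r and N cosθ = mg, so tanθ = v²/(rg).
v = √(r g tanθ) = √(388 × 10.0 × tan 10.2°) = √(388 × 10.0 × 0.1799) = √698.1 = 26.42 m/s.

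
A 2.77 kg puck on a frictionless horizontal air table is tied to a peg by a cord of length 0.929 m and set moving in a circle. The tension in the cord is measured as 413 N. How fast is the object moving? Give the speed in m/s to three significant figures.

T = m v²/r ⇒ v = √(T r / m) = √(413 × 0.929 / 2.77) = √138.5 = 11.77 m/s.

11.8 m/s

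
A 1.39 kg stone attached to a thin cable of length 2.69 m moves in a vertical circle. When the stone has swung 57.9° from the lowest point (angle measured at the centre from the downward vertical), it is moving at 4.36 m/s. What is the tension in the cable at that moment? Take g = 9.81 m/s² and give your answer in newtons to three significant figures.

Take the radial direction toward the centre of the circle as positive. The component of the weight along the string toward the centre is −mg cos φ (φ measured from the bottom), so Newton's second law along the string gives T − mg cos φ = m v²/r.
cos 57.9° = 0.5314, so T = m(v²/r + g cos φ) = 1.39 × ((4.36)²/2.69 + 9.81 × 0.5314) = 1.39 × (7.067 + (5.213)) = 1.39 × 12.28 = 17.07 N.

17.1 N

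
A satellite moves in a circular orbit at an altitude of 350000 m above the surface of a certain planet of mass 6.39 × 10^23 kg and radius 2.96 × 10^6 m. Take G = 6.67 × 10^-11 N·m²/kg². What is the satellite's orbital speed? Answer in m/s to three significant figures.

3590 m/s

Orbital radius r = R + h = 2.96 × 10^6 + 350000 = 3.310 × 10^6 m.
Gravity supplies the centripetal force: G M m / r² = m v² / r, so v = √(GM/r).
v = √(6.67 × 10^-11 × 6.39 × 10^23 / 3.310 × 10^6) = √(1.288 × 10^7) = 3588 m/s.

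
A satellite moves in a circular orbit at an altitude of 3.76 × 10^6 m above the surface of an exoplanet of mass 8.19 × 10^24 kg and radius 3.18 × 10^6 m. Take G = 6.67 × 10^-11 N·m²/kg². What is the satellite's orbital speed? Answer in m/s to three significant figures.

8870 m/s

Orbital radius r = R + h = 3.18 × 10^6 + 3.76 × 10^6 = 6.940 × 10^6 m.
Gravity supplies the centripetal force: G M m / r² = m v² / r, so v = √(GM/r).
v = √(6.67 × 10^-11 × 8.19 × 10^24 / 6.940 × 10^6) = √(7.871 × 10^7) = 8872 m/s.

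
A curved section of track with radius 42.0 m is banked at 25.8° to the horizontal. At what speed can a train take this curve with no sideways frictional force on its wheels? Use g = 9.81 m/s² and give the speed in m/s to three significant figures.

14.1 m/s

On a frictionless banked curve, N sinθ = mv²/r and N cosθ = mg, so tanθ = v²/(rg).
v = √(r g tanθ) = √(42.0 × 9.81 × tan 25.8°) = √(42.0 × 9.81 × 0.4834) = √199.2 = 14.11 m/s.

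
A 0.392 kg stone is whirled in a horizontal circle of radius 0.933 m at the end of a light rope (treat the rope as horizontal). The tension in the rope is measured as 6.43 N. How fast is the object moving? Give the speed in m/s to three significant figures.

T = m v²/r ⇒ v = √(T r / m) = √(6.43 × 0.933 / 0.392) = √15.30 = 3.912 m/s.

3.91 m/s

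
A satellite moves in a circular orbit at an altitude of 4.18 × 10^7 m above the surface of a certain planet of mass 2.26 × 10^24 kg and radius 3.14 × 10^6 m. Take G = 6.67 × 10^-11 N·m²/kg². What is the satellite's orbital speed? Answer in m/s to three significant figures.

1830 m/s

Orbital radius r = R + h = 3.14 × 10^6 + 4.18 × 10^7 = 4.494 × 10^7 m.
Gravity supplies the centripetal force: G M m / r² = m v² / r, so v = √(GM/r).
v = √(6.67 × 10^-11 × 2.26 × 10^24 / 4.494 × 10^7) = √(3.354 × 10^6) = 1831 m/s.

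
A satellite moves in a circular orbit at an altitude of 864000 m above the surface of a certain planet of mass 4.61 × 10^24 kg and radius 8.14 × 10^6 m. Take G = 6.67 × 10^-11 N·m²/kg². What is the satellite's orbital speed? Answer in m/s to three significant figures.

Orbital radius r = R + h = 8.14 × 10^6 + 864000 = 9.004 × 10^6 m.
Gravity supplies the centripetal force: G M m / r² = m v² / r, so v = √(GM/r).
v = √(6.67 × 10^-11 × 4.61 × 10^24 / 9.004 × 10^6) = √(3.415 × 10^7) = 5844 m/s.

5840 m/s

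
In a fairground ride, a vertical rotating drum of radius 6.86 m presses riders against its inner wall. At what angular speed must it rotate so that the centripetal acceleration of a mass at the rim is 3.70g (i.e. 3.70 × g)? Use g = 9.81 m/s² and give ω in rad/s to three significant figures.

Centripetal acceleration a_c = ω²r. Setting ω²r = 3.70g:
ω = √(3.70g / r) = √(3.70 × 9.81 / 6.86) = √5.291 = 2.300 rad/s.

2.30 rad/s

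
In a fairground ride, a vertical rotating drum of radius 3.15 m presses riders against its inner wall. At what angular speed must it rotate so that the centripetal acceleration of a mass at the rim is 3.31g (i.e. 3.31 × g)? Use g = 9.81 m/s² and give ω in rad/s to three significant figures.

Centripetal acceleration a_c = ω²r. Setting ω²r = 3.31g:
ω = √(3.31g / r) = √(3.31 × 9.81 / 3.15) = √10.31 = 3.211 rad/s.

3.21 rad/s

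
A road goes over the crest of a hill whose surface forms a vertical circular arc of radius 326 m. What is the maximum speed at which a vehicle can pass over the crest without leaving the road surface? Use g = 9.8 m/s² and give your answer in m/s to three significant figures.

At the crest the centre of the circle is below the vehicle, so the net downward (centripetal) force is mg − N = mv²/r.
The vehicle leaves the road when N → 0, giving v_max = √(g r) = √(9.8 × 326) = 56.52 m/s.

56.5 m/s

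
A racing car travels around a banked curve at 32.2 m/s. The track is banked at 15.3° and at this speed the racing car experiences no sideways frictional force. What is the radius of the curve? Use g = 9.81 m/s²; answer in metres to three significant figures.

Frictionless banking: tanθ = v²/(rg), so r = v²/(g tanθ).
r = (32.2)²/(9.81 × tan 15.3°) = 1037/(9.81 × 0.2736) = 1037/2.684 = 386.3 m.

386 m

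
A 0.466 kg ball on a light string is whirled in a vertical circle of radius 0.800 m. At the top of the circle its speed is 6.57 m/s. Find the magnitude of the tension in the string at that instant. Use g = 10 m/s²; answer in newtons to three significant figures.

20.5 N

At the top, both T and the weight mg point inward (toward the centre), so T + mg = mv²/r.
T = m(v²/r − g) = 0.466 × ((6.57)²/0.800 − 10.0) = 0.466 × (53.96 − 10.0) = 0.466 × 43.96 = 20.48 N.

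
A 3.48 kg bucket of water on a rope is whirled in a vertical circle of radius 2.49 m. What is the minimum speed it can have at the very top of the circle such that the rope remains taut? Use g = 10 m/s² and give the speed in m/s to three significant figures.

At the highest point the centre is directly below, so both the weight and T act inward: T + mg = mv²/r.
At minimum speed T → 0, so mg = mv_min²/r ⇒ v_min = √(g r) = √(10.0 × 2.49) = 4.990 m/s.

4.99 m/s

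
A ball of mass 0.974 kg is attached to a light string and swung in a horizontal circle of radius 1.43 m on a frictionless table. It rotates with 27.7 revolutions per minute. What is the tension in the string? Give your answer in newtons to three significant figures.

11.7 N

ω = 27.7 rev/min × 2π/60 = 2.901 rad/s, so v = ωr = 2.901 × 1.43 = 4.148 m/s.
The tension is the only horizontal force, so it supplies the full centripetal force: T = m v²/r = 0.974 × (4.148)²/1.43 = 0.974 × 17.21/1.43 = 11.72 N.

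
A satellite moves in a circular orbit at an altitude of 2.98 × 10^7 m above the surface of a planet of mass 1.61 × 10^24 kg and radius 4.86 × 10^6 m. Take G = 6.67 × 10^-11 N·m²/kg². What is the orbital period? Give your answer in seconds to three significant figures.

r = R + h = 4.86 × 10^6 + 2.98 × 10^7 = 3.466 × 10^7 m. Gravity provides the centripetal force: G M m / r² = m v² / r ⇒ v = √(GM/r) = 1760 m/s.
T = 2πr/v = 2π × 3.466 × 10^7 / 1760 = 123700 s.

124000 s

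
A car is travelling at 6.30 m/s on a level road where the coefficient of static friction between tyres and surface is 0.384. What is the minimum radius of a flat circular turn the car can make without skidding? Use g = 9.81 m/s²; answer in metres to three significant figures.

At the limit, μ_s m g = m v²/r, so r_min = v²/(μ_s g) = (6.30)²/(0.384 × 9.81) = 39.69/3.767 = 10.54 m.

10.5 m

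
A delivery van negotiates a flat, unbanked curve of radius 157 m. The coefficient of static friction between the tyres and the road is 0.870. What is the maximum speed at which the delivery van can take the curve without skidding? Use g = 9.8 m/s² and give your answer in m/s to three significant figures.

On a flat curve, static friction is the only horizontal force, so it must supply the full centripetal force: μ_s m g = m v²/r.
Mass cancels: v_max = √(μ_s g r) = √(0.870 × 9.8 × 157) = √1339 = 36.59 m/s.

36.6 m/s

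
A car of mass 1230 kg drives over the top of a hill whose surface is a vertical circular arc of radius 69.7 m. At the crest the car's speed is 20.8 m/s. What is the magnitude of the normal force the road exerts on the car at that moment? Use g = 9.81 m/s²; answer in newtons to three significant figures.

At the crest the centripetal acceleration points downward (toward the centre of the arc), so mg − N = mv²/r.
N = m(g − v²/r) = 1230 × (9.81 − (20.8)²/69.7) = 1230 × (9.81 − 6.207) = 1230 × 3.603 = 4431 N.

4430 N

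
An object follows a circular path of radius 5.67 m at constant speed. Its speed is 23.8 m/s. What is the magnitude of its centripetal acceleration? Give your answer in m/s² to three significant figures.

99.9 m/s²

a_c = v²/r = (23.80)²/5.67 = 566.4/5.67 = 99.90 m/s².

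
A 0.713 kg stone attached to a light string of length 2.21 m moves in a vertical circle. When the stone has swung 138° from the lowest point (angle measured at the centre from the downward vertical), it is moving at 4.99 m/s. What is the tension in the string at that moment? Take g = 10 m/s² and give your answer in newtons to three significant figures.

Take the radial direction toward the centre of the circle as positive. The component of the weight along the string toward the centre is −mg cos φ (φ measured from the bottom), so Newton's second law along the string gives T − mg cos φ = m v²/r.
cos 138° = -0.7431, so T = m(v²/r + g cos φ) = 0.713 × ((4.99)²/2.21 + 10.0 × -0.7431) = 0.713 × (11.27 + (-7.431)) = 0.713 × 3.836 = 2.735 N.

2.73 N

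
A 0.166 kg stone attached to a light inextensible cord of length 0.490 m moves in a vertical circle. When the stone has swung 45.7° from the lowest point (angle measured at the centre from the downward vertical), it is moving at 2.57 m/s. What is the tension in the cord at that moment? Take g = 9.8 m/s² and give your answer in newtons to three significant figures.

Take the radial direction toward the centre of the circle as positive. The component of the weight along the string toward the centre is −mg cos φ (φ measured from the bottom), so Newton's second law along the string gives T − mg cos φ = m v²/r.
cos 45.7° = 0.6984, so T = m(v²/r + g cos φ) = 0.166 × ((2.57)²/0.490 + 9.8 × 0.6984) = 0.166 × (13.48 + (6.844)) = 0.166 × 20.32 = 3.374 N.

3.37 N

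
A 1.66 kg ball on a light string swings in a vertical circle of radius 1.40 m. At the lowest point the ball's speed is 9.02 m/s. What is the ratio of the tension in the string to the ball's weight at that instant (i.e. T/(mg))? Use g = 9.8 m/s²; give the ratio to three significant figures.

At the bottom, T − mg = mv²/r, so T = m(v²/r + g) and T/(mg) = v²/(rg) + 1 = (9.02)²/(1.40 × 9.8) + 1 = 5.930 + 1 = 6.930.

6.93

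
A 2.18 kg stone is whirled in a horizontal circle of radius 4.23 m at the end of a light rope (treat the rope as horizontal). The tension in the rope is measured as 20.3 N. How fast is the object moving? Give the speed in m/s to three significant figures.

T = m v²/r ⇒ v = √(T r / m) = √(20.3 × 4.23 / 2.18) = √39.39 = 6.276 m/s.

6.28 m/s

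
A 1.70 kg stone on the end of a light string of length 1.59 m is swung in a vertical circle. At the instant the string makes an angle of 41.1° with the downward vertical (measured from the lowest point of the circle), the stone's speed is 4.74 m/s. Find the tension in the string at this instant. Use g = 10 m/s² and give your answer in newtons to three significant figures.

36.8 N

Take the radial direction toward the centre of the circle as positive. The component of the weight along the string toward the centre is −mg cos φ (φ measured from the bottom), so Newton's second law along the string gives T − mg cos φ = m v²/r.
cos 41.1° = 0.7536, so T = m(v²/r + g cos φ) = 1.70 × ((4.74)²/1.59 + 10.0 × 0.7536) = 1.70 × (14.13 + (7.536)) = 1.70 × 21.67 = 36.83 N.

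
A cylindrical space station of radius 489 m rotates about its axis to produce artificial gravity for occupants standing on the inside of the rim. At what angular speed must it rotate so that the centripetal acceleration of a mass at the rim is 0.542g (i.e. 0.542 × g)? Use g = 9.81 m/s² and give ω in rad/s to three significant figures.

Centripetal acceleration a_c = ω²r. Setting ω²r = 0.542g:
ω = √(0.542g / r) = √(0.542 × 9.81 / 489) = √0.01087 = 0.1043 rad/s.

0.104 rad/s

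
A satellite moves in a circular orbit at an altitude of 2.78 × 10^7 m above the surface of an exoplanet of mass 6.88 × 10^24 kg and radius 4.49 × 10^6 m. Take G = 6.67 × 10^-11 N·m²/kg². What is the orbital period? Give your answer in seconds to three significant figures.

r = R + h = 4.49 × 10^6 + 2.78 × 10^7 = 3.229 × 10^7 m. Gravity provides the centripetal force: G M m / r² = m v² / r ⇒ v = √(GM/r) = 3770 m/s.
T = 2πr/v = 2π × 3.229 × 10^7 / 3770 = 53820 s.

53800 s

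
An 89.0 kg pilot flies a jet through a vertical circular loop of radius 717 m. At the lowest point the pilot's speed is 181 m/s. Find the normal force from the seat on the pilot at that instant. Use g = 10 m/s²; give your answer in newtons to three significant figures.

4960 N

At the lowest point, N points up (toward the centre) and the weight mg points down (away from the centre), so the net inward force is N − mg = mv²/r.
N = m(v²/r + g) = 89.0 × ((181)²/717 + 10.0) = 89.0 × (45.69 + 10.0) = 89.0 × 55.69 = 4957 N.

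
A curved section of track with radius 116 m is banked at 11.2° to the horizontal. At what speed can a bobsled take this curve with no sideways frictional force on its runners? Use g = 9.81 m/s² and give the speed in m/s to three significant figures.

15.0 m/s

On a frictionless banked curve, N sinθ = mv²/r and N cosθ = mg, so tanθ = v²/(rg).
v = √(r g tanθ) = √(116 × 9.81 × tan 11.2°) = √(116 × 9.81 × 0.1980) = √225.3 = 15.01 m/s.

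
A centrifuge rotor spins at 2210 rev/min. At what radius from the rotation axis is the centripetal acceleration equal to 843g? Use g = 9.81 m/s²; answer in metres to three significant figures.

ω = 2210 rev/min × 2π/60 = 231.4 rad/s.
a_c = ω²r = 843g ⇒ r = 843 × 9.81 / (231.4)² = 8270/53560 = 0.1544 m.

0.154 m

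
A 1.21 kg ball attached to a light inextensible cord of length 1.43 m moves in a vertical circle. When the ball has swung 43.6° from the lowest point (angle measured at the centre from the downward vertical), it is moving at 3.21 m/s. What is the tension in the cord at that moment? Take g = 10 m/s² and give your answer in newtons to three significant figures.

Take the radial direction toward the centre of the circle as positive. The component of the weight along the string toward the centre is −mg cos φ (φ measured from the bottom), so Newton's second law along the string gives T − mg cos φ = m v²/r.
cos 43.6° = 0.7242, so T = m(v²/r + g cos φ) = 1.21 × ((3.21)²/1.43 + 10.0 × 0.7242) = 1.21 × (7.206 + (7.242)) = 1.21 × 14.45 = 17.48 N.

17.5 N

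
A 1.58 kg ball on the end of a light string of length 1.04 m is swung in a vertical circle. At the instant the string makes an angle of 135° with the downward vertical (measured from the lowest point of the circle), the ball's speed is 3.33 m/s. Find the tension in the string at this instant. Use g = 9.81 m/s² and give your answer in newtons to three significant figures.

5.89 N

Take the radial direction toward the centre of the circle as positive. The component of the weight along the string toward the centre is −mg cos φ (φ measured from the bottom), so Newton's second law along the string gives T − mg cos φ = m v²/r.
cos 135° = -0.7071, so T = m(v²/r + g cos φ) = 1.58 × ((3.33)²/1.04 + 9.81 × -0.7071) = 1.58 × (10.66 + (-6.937)) = 1.58 × 3.726 = 5.887 N.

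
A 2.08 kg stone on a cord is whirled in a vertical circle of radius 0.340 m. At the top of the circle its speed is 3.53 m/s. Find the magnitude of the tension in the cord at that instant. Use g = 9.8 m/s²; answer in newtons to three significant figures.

At the top, both T and the weight mg point inward (toward the centre), so T + mg = mv²/r.
T = m(v²/r − g) = 2.08 × ((3.53)²/0.340 − 9.8) = 2.08 × (36.65 − 9.8) = 2.08 × 26.85 = 55.85 N.

55.8 N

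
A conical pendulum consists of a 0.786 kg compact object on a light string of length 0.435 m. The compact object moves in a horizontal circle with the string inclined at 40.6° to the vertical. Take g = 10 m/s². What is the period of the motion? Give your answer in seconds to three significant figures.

1.14 s

r = L sinθ = 0.2831 m. From T sinθ = mω²r and T cosθ = mg: tanθ = ω²r/g, so ω² = g tanθ / r = g/(L cosθ).
ω = √(g/(L cosθ)) = √(10.0/(0.435 × 0.7593)) = √30.28 = 5.502 rad/s.
Period = 2π/ω = 1.142 s.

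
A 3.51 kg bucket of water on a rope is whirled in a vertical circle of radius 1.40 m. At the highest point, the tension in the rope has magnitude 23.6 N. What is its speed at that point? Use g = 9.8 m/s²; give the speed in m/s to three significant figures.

At the top, T + mg = mv²/r, so v = √(r(T/m + g)) = √(1.40 × (23.6/3.51 + 9.8)) = √(1.40 × 16.52) = √23.13 = 4.810 m/s.

4.81 m/s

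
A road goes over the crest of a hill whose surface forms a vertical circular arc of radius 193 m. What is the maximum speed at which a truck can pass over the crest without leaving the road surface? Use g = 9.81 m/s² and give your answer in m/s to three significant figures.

At the crest the centre of the circle is below the truck, so the net downward (centripetal) force is mg − N = mv²/r.
The truck leaves the road when N → 0, giving v_max = √(g r) = √(9.81 × 193) = 43.51 m/s.

43.5 m/s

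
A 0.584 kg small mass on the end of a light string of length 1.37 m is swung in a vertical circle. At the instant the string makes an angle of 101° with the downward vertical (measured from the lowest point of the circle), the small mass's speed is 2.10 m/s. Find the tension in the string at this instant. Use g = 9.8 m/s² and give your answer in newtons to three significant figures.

0.788 N

Take the radial direction toward the centre of the circle as positive. The component of the weight along the string toward the centre is −mg cos φ (φ measured from the bottom), so Newton's second law along the string gives T − mg cos φ = m v²/r.
cos 101° = -0.1908, so T = m(v²/r + g cos φ) = 0.584 × ((2.10)²/1.37 + 9.8 × -0.1908) = 0.584 × (3.219 + (-1.870)) = 0.584 × 1.349 = 0.7878 N.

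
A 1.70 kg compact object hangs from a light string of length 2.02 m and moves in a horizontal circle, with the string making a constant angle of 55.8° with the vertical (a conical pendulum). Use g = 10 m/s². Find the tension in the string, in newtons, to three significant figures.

Vertically the bob has no acceleration, so T cosθ = mg.
T = mg/cosθ = 1.70 × 10.0 / cos 55.8° = 17.00/0.5621 = 30.24 N.

30.2 N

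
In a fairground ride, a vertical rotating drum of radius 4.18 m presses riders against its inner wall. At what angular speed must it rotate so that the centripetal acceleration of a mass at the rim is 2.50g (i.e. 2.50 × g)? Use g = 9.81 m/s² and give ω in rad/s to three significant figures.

2.42 rad/s

Centripetal acceleration a_c = ω²r. Setting ω²r = 2.50g:
ω = √(2.50g / r) = √(2.50 × 9.81 / 4.18) = √5.867 = 2.422 rad/s.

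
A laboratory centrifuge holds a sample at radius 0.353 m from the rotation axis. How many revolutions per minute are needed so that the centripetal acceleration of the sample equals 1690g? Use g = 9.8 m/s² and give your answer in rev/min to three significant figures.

Require ω²r = 1690g, so ω = √(1690 × 9.8/0.353) = 216.6 rad/s.
In rev/min: ω × 60/(2π) = 216.6 × 60/(2π) = 2068 rev/min.

2070 rev/min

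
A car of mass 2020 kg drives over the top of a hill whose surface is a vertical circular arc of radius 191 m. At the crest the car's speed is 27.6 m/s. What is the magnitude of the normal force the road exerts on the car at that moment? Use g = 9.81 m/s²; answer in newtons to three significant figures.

At the crest the centripetal acceleration points downward (toward the centre of the arc), so mg − N = mv²/r.
N = m(g − v²/r) = 2020 × (9.81 − (27.6)²/191) = 2020 × (9.81 − 3.988) = 2020 × 5.822 = 11760 N.

11800 N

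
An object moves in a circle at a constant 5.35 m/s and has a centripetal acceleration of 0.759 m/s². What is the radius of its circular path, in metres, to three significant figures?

37.7 m

a_c = v²/r ⇒ r = v²/a_c = (5.35)²/0.759 = 28.62/0.759 = 37.71 m.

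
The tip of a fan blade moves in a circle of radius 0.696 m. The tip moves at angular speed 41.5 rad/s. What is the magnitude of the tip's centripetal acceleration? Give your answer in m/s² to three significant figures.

v = ωr = 41.5 × 0.696 = 28.88 m/s.
a_c = v²/r = (28.88)²/0.696 = 834.3/0.696 = 1199 m/s².

1200 m/s²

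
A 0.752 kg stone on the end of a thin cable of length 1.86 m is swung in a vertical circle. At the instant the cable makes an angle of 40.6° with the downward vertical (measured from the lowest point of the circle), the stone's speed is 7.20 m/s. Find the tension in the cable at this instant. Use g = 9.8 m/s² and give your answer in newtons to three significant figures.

Take the radial direction toward the centre of the circle as positive. The component of the weight along the string toward the centre is −mg cos φ (φ measured from the bottom), so Newton's second law along the string gives T − mg cos φ = m v²/r.
cos 40.6° = 0.7593, so T = m(v²/r + g cos φ) = 0.752 × ((7.20)²/1.86 + 9.8 × 0.7593) = 0.752 × (27.87 + (7.441)) = 0.752 × 35.31 = 26.55 N.

26.6 N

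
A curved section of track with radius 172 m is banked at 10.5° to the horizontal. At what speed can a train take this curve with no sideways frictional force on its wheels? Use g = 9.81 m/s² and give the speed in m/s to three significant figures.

17.7 m/s

On a frictionless banked curve, N sinθ = mv²/r and N cosθ = mg, so tanθ = v²/(rg).
v = √(r g tanθ) = √(172 × 9.81 × tan 10.5°) = √(172 × 9.81 × 0.1853) = √312.7 = 17.68 m/s.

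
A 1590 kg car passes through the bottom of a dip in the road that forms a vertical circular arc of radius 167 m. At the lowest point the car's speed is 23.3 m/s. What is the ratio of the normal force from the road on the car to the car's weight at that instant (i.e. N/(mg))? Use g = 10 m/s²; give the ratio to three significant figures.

1.33

At the bottom, N − mg = mv²/r, so N = m(v²/r + g) and N/(mg) = v²/(rg) + 1 = (23.3)²/(167 × 10.0) + 1 = 0.3251 + 1 = 1.325.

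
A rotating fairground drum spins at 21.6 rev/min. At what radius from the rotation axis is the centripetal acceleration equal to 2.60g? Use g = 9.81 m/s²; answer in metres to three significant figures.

ω = 21.6 rev/min × 2π/60 = 2.262 rad/s.
a_c = ω²r = 2.60g ⇒ r = 2.60 × 9.81 / (2.262)² = 25.51/5.116 = 4.985 m.

4.99 m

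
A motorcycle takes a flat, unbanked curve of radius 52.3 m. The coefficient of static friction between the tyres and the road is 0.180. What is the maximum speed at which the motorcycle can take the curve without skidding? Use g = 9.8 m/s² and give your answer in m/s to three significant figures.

9.61 m/s

On a flat curve, static friction is the only horizontal force, so it must supply the full centripetal force: μ_s m g = m v²/r.
Mass cancels: v_max = √(μ_s g r) = √(0.180 × 9.8 × 52.3) = √92.26 = 9.605 m/s.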